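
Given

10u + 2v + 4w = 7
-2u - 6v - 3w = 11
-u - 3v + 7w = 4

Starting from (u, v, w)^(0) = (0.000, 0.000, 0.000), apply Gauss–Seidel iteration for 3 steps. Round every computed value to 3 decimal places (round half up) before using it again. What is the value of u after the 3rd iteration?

Iteration 1:
  u = (7 - (2)·0.000 - (4)·0.000) / (10) = 0.700
  v = (11 - (-2)·0.700 - (-3)·0.000) / (-6) = -2.067
  w = (4 - (-1)·0.700 - (-3)·-2.067) / (7) = -0.214
Iteration 2:
  u = (7 - (2)·-2.067 - (4)·-0.214) / (10) = 1.199
  v = (11 - (-2)·1.199 - (-3)·-0.214) / (-6) = -2.126
  w = (4 - (-1)·1.199 - (-3)·-2.126) / (7) = -0.168
Iteration 3:
  u = (7 - (2)·-2.126 - (4)·-0.168) / (10) = 1.192
  v = (11 - (-2)·1.192 - (-3)·-0.168) / (-6) = -2.147
  w = (4 - (-1)·1.192 - (-3)·-2.147) / (7) = -0.178

1.192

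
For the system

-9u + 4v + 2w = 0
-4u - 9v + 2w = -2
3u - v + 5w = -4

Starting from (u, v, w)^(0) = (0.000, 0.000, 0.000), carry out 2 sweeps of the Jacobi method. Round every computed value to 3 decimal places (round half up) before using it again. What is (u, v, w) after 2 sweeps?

Iteration 1:
  u = (0 - (4)·0.000 - (2)·0.000) / (-9) = 0.000
  v = (-2 - (-4)·0.000 - (2)·0.000) / (-9) = 0.222
  w = (-4 - (3)·0.000 - (-1)·0.000) / (5) = -0.800
Iteration 2:
  u = (0 - (4)·0.222 - (2)·-0.800) / (-9) = -0.079
  v = (-2 - (-4)·0.000 - (2)·-0.800) / (-9) = 0.044
  w = (-4 - (3)·0.000 - (-1)·0.222) / (5) = -0.756

(-0.079, 0.044, -0.756)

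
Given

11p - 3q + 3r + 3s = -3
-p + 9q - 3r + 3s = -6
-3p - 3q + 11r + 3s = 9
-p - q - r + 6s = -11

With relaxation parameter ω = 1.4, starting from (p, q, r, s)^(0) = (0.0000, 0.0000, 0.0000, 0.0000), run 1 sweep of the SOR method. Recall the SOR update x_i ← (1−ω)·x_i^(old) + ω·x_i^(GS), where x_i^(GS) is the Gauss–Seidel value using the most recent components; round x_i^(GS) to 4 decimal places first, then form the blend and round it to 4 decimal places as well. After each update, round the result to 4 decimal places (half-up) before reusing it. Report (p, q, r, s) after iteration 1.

(-0.3818, -0.9927, 0.6206, -2.7426)

Iteration 1:
  p: GS value = (-3 - (-3)·0.0000 - (3)·0.0000 - (3)·0.0000) / (11) = -0.2727;  p ← (1−ω)·0.0000 + ω·-0.2727 = -0.3818
  q: GS value = (-6 - (-1)·-0.3818 - (-3)·0.0000 - (3)·0.0000) / (9) = -0.7091;  q ← (1−ω)·0.0000 + ω·-0.7091 = -0.9927
  r: GS value = (9 - (-3)·-0.3818 - (-3)·-0.9927 - (3)·0.0000) / (11) = 0.4433;  r ← (1−ω)·0.0000 + ω·0.4433 = 0.6206
  s: GS value = (-11 - (-1)·-0.3818 - (-1)·-0.9927 - (-1)·0.6206) / (6) = -1.9590;  s ← (1−ω)·0.0000 + ω·-1.9590 = -2.7426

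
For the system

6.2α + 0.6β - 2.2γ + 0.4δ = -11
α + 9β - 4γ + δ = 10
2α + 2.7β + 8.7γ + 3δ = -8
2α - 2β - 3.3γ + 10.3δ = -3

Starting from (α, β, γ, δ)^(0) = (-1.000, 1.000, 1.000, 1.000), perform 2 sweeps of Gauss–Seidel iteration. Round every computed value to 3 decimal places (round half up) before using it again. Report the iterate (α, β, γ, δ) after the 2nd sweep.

(-2.421, 0.769, -0.560, 0.149)

Iteration 1:
  α = (-11 - (0.6)·1.000 - (-2.2)·1.000 - (0.4)·1.000) / (6.2) = -1.581
  β = (10 - (1)·-1.581 - (-4)·1.000 - (1)·1.000) / (9) = 1.620
  γ = (-8 - (2)·-1.581 - (2.7)·1.620 - (3)·1.000) / (8.7) = -1.404
  δ = (-3 - (2)·-1.581 - (-2)·1.620 - (-3.3)·-1.404) / (10.3) = -0.120
Iteration 2:
  α = (-11 - (0.6)·1.620 - (-2.2)·-1.404 - (0.4)·-0.120) / (6.2) = -2.421
  β = (10 - (1)·-2.421 - (-4)·-1.404 - (1)·-0.120) / (9) = 0.769
  γ = (-8 - (2)·-2.421 - (2.7)·0.769 - (3)·-0.120) / (8.7) = -0.560
  δ = (-3 - (2)·-2.421 - (-2)·0.769 - (-3.3)·-0.560) / (10.3) = 0.149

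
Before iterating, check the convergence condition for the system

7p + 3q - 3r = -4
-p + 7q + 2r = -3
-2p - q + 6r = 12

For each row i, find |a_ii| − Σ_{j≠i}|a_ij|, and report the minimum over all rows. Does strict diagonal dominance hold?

row 1: |7| − (3+3) = 1
row 2: |7| − (1+2) = 4
row 3: |6| − (2+1) = 3
minimum over rows = 1 → strictly diagonally dominant (convergence guaranteed)

1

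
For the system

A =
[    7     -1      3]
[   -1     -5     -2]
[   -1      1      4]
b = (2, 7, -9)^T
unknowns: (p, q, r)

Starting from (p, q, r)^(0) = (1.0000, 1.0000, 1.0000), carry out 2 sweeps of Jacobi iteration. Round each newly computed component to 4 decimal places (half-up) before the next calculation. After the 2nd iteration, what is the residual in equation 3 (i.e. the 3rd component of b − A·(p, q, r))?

-0.5357

Iteration 1:
  p = (2 - (-1)·1.0000 - (3)·1.0000) / (7) = 0.0000
  q = (7 - (-1)·1.0000 - (-2)·1.0000) / (-5) = -2.0000
  r = (-9 - (-1)·1.0000 - (1)·1.0000) / (4) = -2.2500
Iteration 2:
  p = (2 - (-1)·-2.0000 - (3)·-2.2500) / (7) = 0.9643
  q = (7 - (-1)·0.0000 - (-2)·-2.2500) / (-5) = -0.5000
  r = (-9 - (-1)·0.0000 - (1)·-2.0000) / (4) = -1.7500
Residual b − A·x = (-0.0001, 1.9643, -0.5357)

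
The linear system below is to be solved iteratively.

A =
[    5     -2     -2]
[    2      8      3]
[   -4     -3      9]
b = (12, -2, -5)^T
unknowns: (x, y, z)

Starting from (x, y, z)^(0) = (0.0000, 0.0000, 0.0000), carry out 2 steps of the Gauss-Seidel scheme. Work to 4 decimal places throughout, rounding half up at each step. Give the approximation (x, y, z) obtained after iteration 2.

Iteration 1:
  x = (12 - (-2)·0.0000 - (-2)·0.0000) / (5) = 2.4000
  y = (-2 - (2)·2.4000 - (3)·0.0000) / (8) = -0.8500
  z = (-5 - (-4)·2.4000 - (-3)·-0.8500) / (9) = 0.2278
Iteration 2:
  x = (12 - (-2)·-0.8500 - (-2)·0.2278) / (5) = 2.1511
  y = (-2 - (2)·2.1511 - (3)·0.2278) / (8) = -0.8732
  z = (-5 - (-4)·2.1511 - (-3)·-0.8732) / (9) = 0.1094

(2.1511, -0.8732, 0.1094)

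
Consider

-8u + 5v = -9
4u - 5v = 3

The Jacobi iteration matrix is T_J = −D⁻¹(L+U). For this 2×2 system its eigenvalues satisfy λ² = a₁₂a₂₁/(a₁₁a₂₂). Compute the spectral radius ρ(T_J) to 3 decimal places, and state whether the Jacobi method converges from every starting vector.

0.707

a₁₂a₂₁/(a₁₁a₂₂) = (5)·(4) / ((-8)·(-5)) = 0.500000
ρ = √|0.500000| = √0.500000 = 0.707
ρ < 1, so Jacobi converges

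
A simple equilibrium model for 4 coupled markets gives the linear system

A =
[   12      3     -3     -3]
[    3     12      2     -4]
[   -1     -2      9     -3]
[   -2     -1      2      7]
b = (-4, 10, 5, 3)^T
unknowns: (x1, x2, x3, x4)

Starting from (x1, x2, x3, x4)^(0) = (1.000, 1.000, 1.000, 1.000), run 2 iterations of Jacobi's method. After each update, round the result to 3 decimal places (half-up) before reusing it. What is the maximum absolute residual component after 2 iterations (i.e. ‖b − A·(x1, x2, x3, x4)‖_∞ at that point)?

2.449

Iteration 1:
  x1 = (-4 - (3)·1.000 - (-3)·1.000 - (-3)·1.000) / (12) = -0.083
  x2 = (10 - (3)·1.000 - (2)·1.000 - (-4)·1.000) / (12) = 0.750
  x3 = (5 - (-1)·1.000 - (-2)·1.000 - (-3)·1.000) / (9) = 1.222
  x4 = (3 - (-2)·1.000 - (-1)·1.000 - (2)·1.000) / (7) = 0.571
Iteration 2:
  x1 = (-4 - (3)·0.750 - (-3)·1.222 - (-3)·0.571) / (12) = -0.073
  x2 = (10 - (3)·-0.083 - (2)·1.222 - (-4)·0.571) / (12) = 0.841
  x3 = (5 - (-1)·-0.083 - (-2)·0.750 - (-3)·0.571) / (9) = 0.903
  x4 = (3 - (-2)·-0.083 - (-1)·0.750 - (2)·1.222) / (7) = 0.163
Residual b − A·x = (-2.449, -1.027, -1.029, 0.748); ∞-norm = 2.449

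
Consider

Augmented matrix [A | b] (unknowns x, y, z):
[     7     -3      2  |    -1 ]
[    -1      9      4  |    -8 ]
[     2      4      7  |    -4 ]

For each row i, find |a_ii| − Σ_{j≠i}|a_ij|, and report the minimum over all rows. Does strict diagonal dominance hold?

1

row 1: |7| − (3+2) = 2
row 2: |9| − (1+4) = 4
row 3: |7| − (2+4) = 1
minimum over rows = 1 → strictly diagonally dominant (convergence guaranteed)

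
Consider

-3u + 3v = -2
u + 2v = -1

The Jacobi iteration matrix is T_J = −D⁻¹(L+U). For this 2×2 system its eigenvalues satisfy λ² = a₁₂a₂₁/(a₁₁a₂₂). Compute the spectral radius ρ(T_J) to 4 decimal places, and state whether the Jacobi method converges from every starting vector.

0.7071

a₁₂a₂₁/(a₁₁a₂₂) = (3)·(1) / ((-3)·(2)) = -0.500000
ρ = √|-0.500000| = √0.500000 = 0.7071
ρ < 1, so Jacobi converges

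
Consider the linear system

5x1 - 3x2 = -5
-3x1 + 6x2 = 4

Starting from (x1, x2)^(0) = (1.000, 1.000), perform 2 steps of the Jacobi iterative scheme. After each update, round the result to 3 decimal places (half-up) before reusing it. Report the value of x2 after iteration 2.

0.467

Iteration 1:
  x1 = (-5 - (-3)·1.000) / (5) = -0.400
  x2 = (4 - (-3)·1.000) / (6) = 1.167
Iteration 2:
  x1 = (-5 - (-3)·1.167) / (5) = -0.300
  x2 = (4 - (-3)·-0.400) / (6) = 0.467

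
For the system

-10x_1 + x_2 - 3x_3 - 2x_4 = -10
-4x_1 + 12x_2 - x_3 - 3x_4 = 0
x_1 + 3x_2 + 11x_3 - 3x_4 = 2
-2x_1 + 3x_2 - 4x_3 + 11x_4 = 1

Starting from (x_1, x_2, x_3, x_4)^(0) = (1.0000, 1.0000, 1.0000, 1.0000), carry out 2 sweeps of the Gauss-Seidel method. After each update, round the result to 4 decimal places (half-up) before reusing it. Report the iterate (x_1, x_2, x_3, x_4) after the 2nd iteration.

(0.9475, 0.3738, 0.0339, 0.1736)

Iteration 1:
  x_1 = (-10 - (1)·1.0000 - (-3)·1.0000 - (-2)·1.0000) / (-10) = 0.6000
  x_2 = (0 - (-4)·0.6000 - (-1)·1.0000 - (-3)·1.0000) / (12) = 0.5333
  x_3 = (2 - (1)·0.6000 - (3)·0.5333 - (-3)·1.0000) / (11) = 0.2546
  x_4 = (1 - (-2)·0.6000 - (3)·0.5333 - (-4)·0.2546) / (11) = 0.1471
Iteration 2:
  x_1 = (-10 - (1)·0.5333 - (-3)·0.2546 - (-2)·0.1471) / (-10) = 0.9475
  x_2 = (0 - (-4)·0.9475 - (-1)·0.2546 - (-3)·0.1471) / (12) = 0.3738
  x_3 = (2 - (1)·0.9475 - (3)·0.3738 - (-3)·0.1471) / (11) = 0.0339
  x_4 = (1 - (-2)·0.9475 - (3)·0.3738 - (-4)·0.0339) / (11) = 0.1736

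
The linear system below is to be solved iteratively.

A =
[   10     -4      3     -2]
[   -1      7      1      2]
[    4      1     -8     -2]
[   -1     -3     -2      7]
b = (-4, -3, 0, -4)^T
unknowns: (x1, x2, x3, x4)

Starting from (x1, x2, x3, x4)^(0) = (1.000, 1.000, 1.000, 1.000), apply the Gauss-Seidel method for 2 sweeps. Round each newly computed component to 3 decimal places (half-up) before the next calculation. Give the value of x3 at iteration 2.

Iteration 1:
  x1 = (-4 - (-4)·1.000 - (3)·1.000 - (-2)·1.000) / (10) = -0.100
  x2 = (-3 - (-1)·-0.100 - (1)·1.000 - (2)·1.000) / (7) = -0.871
  x3 = (0 - (4)·-0.100 - (1)·-0.871 - (-2)·1.000) / (-8) = -0.409
  x4 = (-4 - (-1)·-0.100 - (-3)·-0.871 - (-2)·-0.409) / (7) = -1.076
Iteration 2:
  x1 = (-4 - (-4)·-0.871 - (3)·-0.409 - (-2)·-1.076) / (10) = -0.841
  x2 = (-3 - (-1)·-0.841 - (1)·-0.409 - (2)·-1.076) / (7) = -0.183
  x3 = (0 - (4)·-0.841 - (1)·-0.183 - (-2)·-1.076) / (-8) = -0.174
  x4 = (-4 - (-1)·-0.841 - (-3)·-0.183 - (-2)·-0.174) / (7) = -0.820

-0.174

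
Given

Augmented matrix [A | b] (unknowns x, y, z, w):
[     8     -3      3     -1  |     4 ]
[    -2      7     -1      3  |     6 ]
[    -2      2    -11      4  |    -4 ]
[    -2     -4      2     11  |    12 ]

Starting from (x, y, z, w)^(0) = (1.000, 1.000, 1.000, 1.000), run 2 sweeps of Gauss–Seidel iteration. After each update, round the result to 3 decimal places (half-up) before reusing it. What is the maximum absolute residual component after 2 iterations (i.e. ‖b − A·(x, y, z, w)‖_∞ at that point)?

Iteration 1:
  x = (4 - (-3)·1.000 - (3)·1.000 - (-1)·1.000) / (8) = 0.625
  y = (6 - (-2)·0.625 - (-1)·1.000 - (3)·1.000) / (7) = 0.750
  z = (-4 - (-2)·0.625 - (2)·0.750 - (4)·1.000) / (-11) = 0.750
  w = (12 - (-2)·0.625 - (-4)·0.750 - (2)·0.750) / (11) = 1.341
Iteration 2:
  x = (4 - (-3)·0.750 - (3)·0.750 - (-1)·1.341) / (8) = 0.668
  y = (6 - (-2)·0.668 - (-1)·0.750 - (3)·1.341) / (7) = 0.580
  z = (-4 - (-2)·0.668 - (2)·0.580 - (4)·1.341) / (-11) = 0.835
  w = (12 - (-2)·0.668 - (-4)·0.580 - (2)·0.835) / (11) = 1.271
Residual b − A·x = (-0.838, 0.298, 0.277, 0.005); ∞-norm = 0.838

0.838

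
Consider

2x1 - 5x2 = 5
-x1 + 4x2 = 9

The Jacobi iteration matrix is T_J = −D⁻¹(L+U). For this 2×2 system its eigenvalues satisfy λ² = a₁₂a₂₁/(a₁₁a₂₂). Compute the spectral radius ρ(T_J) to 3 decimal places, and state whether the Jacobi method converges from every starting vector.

a₁₂a₂₁/(a₁₁a₂₂) = (-5)·(-1) / ((2)·(4)) = 0.625000
ρ = √|0.625000| = √0.625000 = 0.791
ρ < 1, so Jacobi converges

0.791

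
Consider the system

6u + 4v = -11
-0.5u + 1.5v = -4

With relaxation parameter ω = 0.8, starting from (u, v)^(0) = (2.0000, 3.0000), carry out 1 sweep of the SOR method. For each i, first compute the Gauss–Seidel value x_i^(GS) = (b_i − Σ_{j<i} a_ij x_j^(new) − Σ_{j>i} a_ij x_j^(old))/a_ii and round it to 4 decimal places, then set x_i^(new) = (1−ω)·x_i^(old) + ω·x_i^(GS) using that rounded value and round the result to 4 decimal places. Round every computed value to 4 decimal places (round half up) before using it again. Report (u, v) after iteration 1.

Iteration 1:
  u: GS value = (-11 - (4)·3.0000) / (6) = -3.8333;  u ← (1−ω)·2.0000 + ω·-3.8333 = -2.6666
  v: GS value = (-4 - (-0.5)·-2.6666) / (1.5) = -3.5555;  v ← (1−ω)·3.0000 + ω·-3.5555 = -2.2444

(-2.6666, -2.2444)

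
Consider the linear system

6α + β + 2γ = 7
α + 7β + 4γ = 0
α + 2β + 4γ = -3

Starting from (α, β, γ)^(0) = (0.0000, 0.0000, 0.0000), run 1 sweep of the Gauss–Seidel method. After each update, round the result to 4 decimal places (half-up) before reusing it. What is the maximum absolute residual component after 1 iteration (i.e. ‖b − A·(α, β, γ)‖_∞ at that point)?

Iteration 1:
  α = (7 - (1)·0.0000 - (2)·0.0000) / (6) = 1.1667
  β = (0 - (1)·1.1667 - (4)·0.0000) / (7) = -0.1667
  γ = (-3 - (1)·1.1667 - (2)·-0.1667) / (4) = -0.9583
Residual b − A·x = (2.0831, 3.8334, -0.0001); ∞-norm = 3.8334

3.8334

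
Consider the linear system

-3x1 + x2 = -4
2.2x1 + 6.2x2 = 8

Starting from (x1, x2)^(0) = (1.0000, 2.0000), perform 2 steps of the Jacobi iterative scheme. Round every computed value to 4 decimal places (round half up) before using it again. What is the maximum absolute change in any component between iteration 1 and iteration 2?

0.3549

Iteration 1:
  x1 = (-4 - (1)·2.0000) / (-3) = 2.0000
  x2 = (8 - (2.2)·1.0000) / (6.2) = 0.9355
Iteration 2:
  x1 = (-4 - (1)·0.9355) / (-3) = 1.6452
  x2 = (8 - (2.2)·2.0000) / (6.2) = 0.5806
Change: (-0.3548, -0.3549) → max |·| = 0.3549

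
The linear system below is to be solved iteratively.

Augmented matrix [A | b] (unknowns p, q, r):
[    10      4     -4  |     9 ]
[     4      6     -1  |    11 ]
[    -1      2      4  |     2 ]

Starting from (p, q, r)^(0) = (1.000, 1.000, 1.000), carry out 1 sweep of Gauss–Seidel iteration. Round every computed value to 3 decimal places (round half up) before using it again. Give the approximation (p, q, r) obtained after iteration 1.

Iteration 1:
  p = (9 - (4)·1.000 - (-4)·1.000) / (10) = 0.900
  q = (11 - (4)·0.900 - (-1)·1.000) / (6) = 1.400
  r = (2 - (-1)·0.900 - (2)·1.400) / (4) = 0.025

(0.900, 1.400, 0.025)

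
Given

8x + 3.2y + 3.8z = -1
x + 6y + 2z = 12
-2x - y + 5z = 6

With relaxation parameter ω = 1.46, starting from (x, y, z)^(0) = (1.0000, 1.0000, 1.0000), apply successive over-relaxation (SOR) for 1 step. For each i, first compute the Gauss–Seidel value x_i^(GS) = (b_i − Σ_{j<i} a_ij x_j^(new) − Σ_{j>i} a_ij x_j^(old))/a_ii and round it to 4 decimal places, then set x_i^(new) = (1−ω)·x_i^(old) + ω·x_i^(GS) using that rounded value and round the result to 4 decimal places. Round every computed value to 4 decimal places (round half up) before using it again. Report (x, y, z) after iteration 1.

Iteration 1:
  x: GS value = (-1 - (3.2)·1.0000 - (3.8)·1.0000) / (8) = -1.0000;  x ← (1−ω)·1.0000 + ω·-1.0000 = -1.9200
  y: GS value = (12 - (1)·-1.9200 - (2)·1.0000) / (6) = 1.9867;  y ← (1−ω)·1.0000 + ω·1.9867 = 2.4406
  z: GS value = (6 - (-2)·-1.9200 - (-1)·2.4406) / (5) = 0.9201;  z ← (1−ω)·1.0000 + ω·0.9201 = 0.8833

(-1.9200, 2.4406, 0.8833)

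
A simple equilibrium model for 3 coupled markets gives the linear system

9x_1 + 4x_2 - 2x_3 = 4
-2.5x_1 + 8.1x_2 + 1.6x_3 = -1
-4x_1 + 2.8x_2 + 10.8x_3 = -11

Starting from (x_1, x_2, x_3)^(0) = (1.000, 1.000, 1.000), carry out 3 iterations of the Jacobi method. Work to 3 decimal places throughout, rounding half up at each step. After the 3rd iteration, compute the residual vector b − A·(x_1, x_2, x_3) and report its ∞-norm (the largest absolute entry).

0.298

Iteration 1:
  x_1 = (4 - (4)·1.000 - (-2)·1.000) / (9) = 0.222
  x_2 = (-1 - (-2.5)·1.000 - (1.6)·1.000) / (8.1) = -0.012
  x_3 = (-11 - (-4)·1.000 - (2.8)·1.000) / (10.8) = -0.907
Iteration 2:
  x_1 = (4 - (4)·-0.012 - (-2)·-0.907) / (9) = 0.248
  x_2 = (-1 - (-2.5)·0.222 - (1.6)·-0.907) / (8.1) = 0.124
  x_3 = (-11 - (-4)·0.222 - (2.8)·-0.012) / (10.8) = -0.933
Iteration 3:
  x_1 = (4 - (4)·0.124 - (-2)·-0.933) / (9) = 0.182
  x_2 = (-1 - (-2.5)·0.248 - (1.6)·-0.933) / (8.1) = 0.137
  x_3 = (-11 - (-4)·0.248 - (2.8)·0.124) / (10.8) = -0.959
Residual b − A·x = (-0.104, -0.120, -0.298); ∞-norm = 0.298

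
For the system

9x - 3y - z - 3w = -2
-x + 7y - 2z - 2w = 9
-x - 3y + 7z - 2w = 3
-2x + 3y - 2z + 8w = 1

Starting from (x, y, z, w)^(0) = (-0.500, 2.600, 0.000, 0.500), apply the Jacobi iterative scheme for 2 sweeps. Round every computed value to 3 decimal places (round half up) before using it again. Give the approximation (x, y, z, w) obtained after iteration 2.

Iteration 1:
  x = (-2 - (-3)·2.600 - (-1)·0.000 - (-3)·0.500) / (9) = 0.811
  y = (9 - (-1)·-0.500 - (-2)·0.000 - (-2)·0.500) / (7) = 1.357
  z = (3 - (-1)·-0.500 - (-3)·2.600 - (-2)·0.500) / (7) = 1.614
  w = (1 - (-2)·-0.500 - (3)·2.600 - (-2)·0.000) / (8) = -0.975
Iteration 2:
  x = (-2 - (-3)·1.357 - (-1)·1.614 - (-3)·-0.975) / (9) = 0.084
  y = (9 - (-1)·0.811 - (-2)·1.614 - (-2)·-0.975) / (7) = 1.584
  z = (3 - (-1)·0.811 - (-3)·1.357 - (-2)·-0.975) / (7) = 0.847
  w = (1 - (-2)·0.811 - (3)·1.357 - (-2)·1.614) / (8) = 0.222

(0.084, 1.584, 0.847, 0.222)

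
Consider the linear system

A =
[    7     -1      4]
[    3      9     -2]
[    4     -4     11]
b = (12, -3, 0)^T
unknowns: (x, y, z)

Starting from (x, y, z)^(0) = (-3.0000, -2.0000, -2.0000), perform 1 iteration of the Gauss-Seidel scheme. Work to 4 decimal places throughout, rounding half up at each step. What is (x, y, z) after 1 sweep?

(2.5714, -1.6349, -1.5296)

Iteration 1:
  x = (12 - (-1)·-2.0000 - (4)·-2.0000) / (7) = 2.5714
  y = (-3 - (3)·2.5714 - (-2)·-2.0000) / (9) = -1.6349
  z = (0 - (4)·2.5714 - (-4)·-1.6349) / (11) = -1.5296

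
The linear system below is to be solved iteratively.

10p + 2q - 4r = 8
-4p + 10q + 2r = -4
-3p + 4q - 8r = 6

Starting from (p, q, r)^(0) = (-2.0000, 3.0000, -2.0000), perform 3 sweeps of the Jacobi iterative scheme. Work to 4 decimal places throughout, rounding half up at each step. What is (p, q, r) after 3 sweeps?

Iteration 1:
  p = (8 - (2)·3.0000 - (-4)·-2.0000) / (10) = -0.6000
  q = (-4 - (-4)·-2.0000 - (2)·-2.0000) / (10) = -0.8000
  r = (6 - (-3)·-2.0000 - (4)·3.0000) / (-8) = 1.5000
Iteration 2:
  p = (8 - (2)·-0.8000 - (-4)·1.5000) / (10) = 1.5600
  q = (-4 - (-4)·-0.6000 - (2)·1.5000) / (10) = -0.9400
  r = (6 - (-3)·-0.6000 - (4)·-0.8000) / (-8) = -0.9250
Iteration 3:
  p = (8 - (2)·-0.9400 - (-4)·-0.9250) / (10) = 0.6180
  q = (-4 - (-4)·1.5600 - (2)·-0.9250) / (10) = 0.4090
  r = (6 - (-3)·1.5600 - (4)·-0.9400) / (-8) = -1.8050

(0.6180, 0.4090, -1.8050)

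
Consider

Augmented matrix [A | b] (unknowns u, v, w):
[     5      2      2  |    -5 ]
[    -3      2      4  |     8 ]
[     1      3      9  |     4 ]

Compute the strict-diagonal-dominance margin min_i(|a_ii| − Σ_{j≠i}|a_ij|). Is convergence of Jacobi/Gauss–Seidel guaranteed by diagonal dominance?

-5

row 1: |5| − (2+2) = 1
row 2: |2| − (3+4) = -5
row 3: |9| − (1+3) = 5
minimum over rows = -5 → not strictly diagonally dominant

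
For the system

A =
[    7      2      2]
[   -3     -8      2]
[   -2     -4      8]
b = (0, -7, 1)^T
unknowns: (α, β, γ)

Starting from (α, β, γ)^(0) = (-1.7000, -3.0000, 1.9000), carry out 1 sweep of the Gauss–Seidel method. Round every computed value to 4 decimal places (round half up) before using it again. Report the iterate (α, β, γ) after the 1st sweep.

Iteration 1:
  α = (0 - (2)·-3.0000 - (2)·1.9000) / (7) = 0.3143
  β = (-7 - (-3)·0.3143 - (2)·1.9000) / (-8) = 1.2321
  γ = (1 - (-2)·0.3143 - (-4)·1.2321) / (8) = 0.8196

(0.3143, 1.2321, 0.8196)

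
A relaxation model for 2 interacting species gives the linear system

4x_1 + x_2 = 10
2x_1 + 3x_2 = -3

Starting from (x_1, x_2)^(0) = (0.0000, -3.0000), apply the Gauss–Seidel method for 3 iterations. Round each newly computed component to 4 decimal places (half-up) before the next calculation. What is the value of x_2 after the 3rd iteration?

-3.1991

Iteration 1:
  x_1 = (10 - (1)·-3.0000) / (4) = 3.2500
  x_2 = (-3 - (2)·3.2500) / (3) = -3.1667
Iteration 2:
  x_1 = (10 - (1)·-3.1667) / (4) = 3.2917
  x_2 = (-3 - (2)·3.2917) / (3) = -3.1945
Iteration 3:
  x_1 = (10 - (1)·-3.1945) / (4) = 3.2986
  x_2 = (-3 - (2)·3.2986) / (3) = -3.1991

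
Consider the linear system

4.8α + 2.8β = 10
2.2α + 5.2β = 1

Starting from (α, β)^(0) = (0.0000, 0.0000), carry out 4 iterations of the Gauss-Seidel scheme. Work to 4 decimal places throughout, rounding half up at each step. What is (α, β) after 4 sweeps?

Iteration 1:
  α = (10 - (2.8)·0.0000) / (4.8) = 2.0833
  β = (1 - (2.2)·2.0833) / (5.2) = -0.6891
Iteration 2:
  α = (10 - (2.8)·-0.6891) / (4.8) = 2.4853
  β = (1 - (2.2)·2.4853) / (5.2) = -0.8592
Iteration 3:
  α = (10 - (2.8)·-0.8592) / (4.8) = 2.5845
  β = (1 - (2.2)·2.5845) / (5.2) = -0.9011
Iteration 4:
  α = (10 - (2.8)·-0.9011) / (4.8) = 2.6090
  β = (1 - (2.2)·2.6090) / (5.2) = -0.9115

(2.6090, -0.9115)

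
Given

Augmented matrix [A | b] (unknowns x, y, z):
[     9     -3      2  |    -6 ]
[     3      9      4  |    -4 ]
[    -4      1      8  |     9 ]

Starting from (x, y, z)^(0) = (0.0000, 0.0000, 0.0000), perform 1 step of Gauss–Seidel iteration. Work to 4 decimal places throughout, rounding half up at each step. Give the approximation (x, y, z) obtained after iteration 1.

Iteration 1:
  x = (-6 - (-3)·0.0000 - (2)·0.0000) / (9) = -0.6667
  y = (-4 - (3)·-0.6667 - (4)·0.0000) / (9) = -0.2222
  z = (9 - (-4)·-0.6667 - (1)·-0.2222) / (8) = 0.8194

(-0.6667, -0.2222, 0.8194)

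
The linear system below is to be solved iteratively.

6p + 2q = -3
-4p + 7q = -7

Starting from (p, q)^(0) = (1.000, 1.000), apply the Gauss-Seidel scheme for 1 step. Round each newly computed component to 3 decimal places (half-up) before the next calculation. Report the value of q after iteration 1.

Iteration 1:
  p = (-3 - (2)·1.000) / (6) = -0.833
  q = (-7 - (-4)·-0.833) / (7) = -1.476

-1.476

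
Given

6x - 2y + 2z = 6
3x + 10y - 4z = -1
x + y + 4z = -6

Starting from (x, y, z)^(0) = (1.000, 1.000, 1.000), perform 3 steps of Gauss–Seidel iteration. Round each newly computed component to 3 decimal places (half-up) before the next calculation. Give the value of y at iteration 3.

Iteration 1:
  x = (6 - (-2)·1.000 - (2)·1.000) / (6) = 1.000
  y = (-1 - (3)·1.000 - (-4)·1.000) / (10) = 0.000
  z = (-6 - (1)·1.000 - (1)·0.000) / (4) = -1.750
Iteration 2:
  x = (6 - (-2)·0.000 - (2)·-1.750) / (6) = 1.583
  y = (-1 - (3)·1.583 - (-4)·-1.750) / (10) = -1.275
  z = (-6 - (1)·1.583 - (1)·-1.275) / (4) = -1.577
Iteration 3:
  x = (6 - (-2)·-1.275 - (2)·-1.577) / (6) = 1.101
  y = (-1 - (3)·1.101 - (-4)·-1.577) / (10) = -1.061
  z = (-6 - (1)·1.101 - (1)·-1.061) / (4) = -1.510

-1.061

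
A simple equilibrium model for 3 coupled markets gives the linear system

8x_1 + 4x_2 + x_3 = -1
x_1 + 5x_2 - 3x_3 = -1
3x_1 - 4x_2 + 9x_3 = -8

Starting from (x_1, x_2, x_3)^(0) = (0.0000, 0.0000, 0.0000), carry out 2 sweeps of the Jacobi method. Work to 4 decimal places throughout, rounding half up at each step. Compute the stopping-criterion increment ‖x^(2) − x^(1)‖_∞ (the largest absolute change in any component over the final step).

Iteration 1:
  x_1 = (-1 - (4)·0.0000 - (1)·0.0000) / (8) = -0.1250
  x_2 = (-1 - (1)·0.0000 - (-3)·0.0000) / (5) = -0.2000
  x_3 = (-8 - (3)·0.0000 - (-4)·0.0000) / (9) = -0.8889
Iteration 2:
  x_1 = (-1 - (4)·-0.2000 - (1)·-0.8889) / (8) = 0.0861
  x_2 = (-1 - (1)·-0.1250 - (-3)·-0.8889) / (5) = -0.7083
  x_3 = (-8 - (3)·-0.1250 - (-4)·-0.2000) / (9) = -0.9361
Change: (0.2111, -0.5083, -0.0472) → max |·| = 0.5083

0.5083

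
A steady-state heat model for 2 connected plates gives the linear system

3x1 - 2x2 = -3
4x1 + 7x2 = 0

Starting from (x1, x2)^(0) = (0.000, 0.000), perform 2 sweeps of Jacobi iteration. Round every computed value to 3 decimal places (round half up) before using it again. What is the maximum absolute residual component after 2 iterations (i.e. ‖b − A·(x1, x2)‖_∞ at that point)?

Iteration 1:
  x1 = (-3 - (-2)·0.000) / (3) = -1.000
  x2 = (0 - (4)·0.000) / (7) = 0.000
Iteration 2:
  x1 = (-3 - (-2)·0.000) / (3) = -1.000
  x2 = (0 - (4)·-1.000) / (7) = 0.571
Residual b − A·x = (1.142, 0.003); ∞-norm = 1.142

1.142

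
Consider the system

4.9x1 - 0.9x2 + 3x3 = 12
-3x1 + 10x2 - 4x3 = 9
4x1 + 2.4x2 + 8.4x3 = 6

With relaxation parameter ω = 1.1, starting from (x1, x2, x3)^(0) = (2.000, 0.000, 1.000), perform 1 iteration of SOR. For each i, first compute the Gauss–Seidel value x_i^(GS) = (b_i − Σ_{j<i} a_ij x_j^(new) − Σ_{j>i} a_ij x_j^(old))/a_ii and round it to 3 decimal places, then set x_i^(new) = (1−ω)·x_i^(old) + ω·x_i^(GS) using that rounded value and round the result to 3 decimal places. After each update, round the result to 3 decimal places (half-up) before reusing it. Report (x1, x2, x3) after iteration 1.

(1.821, 2.031, -0.906)

Iteration 1:
  x1: GS value = (12 - (-0.9)·0.000 - (3)·1.000) / (4.9) = 1.837;  x1 ← (1−ω)·2.000 + ω·1.837 = 1.821
  x2: GS value = (9 - (-3)·1.821 - (-4)·1.000) / (10) = 1.846;  x2 ← (1−ω)·0.000 + ω·1.846 = 2.031
  x3: GS value = (6 - (4)·1.821 - (2.4)·2.031) / (8.4) = -0.733;  x3 ← (1−ω)·1.000 + ω·-0.733 = -0.906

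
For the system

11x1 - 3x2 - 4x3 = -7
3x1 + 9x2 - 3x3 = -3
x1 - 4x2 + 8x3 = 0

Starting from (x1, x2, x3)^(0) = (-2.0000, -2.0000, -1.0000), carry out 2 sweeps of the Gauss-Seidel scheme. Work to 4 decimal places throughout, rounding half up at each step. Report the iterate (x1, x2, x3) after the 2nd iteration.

(-0.6350, -0.0825, 0.0381)

Iteration 1:
  x1 = (-7 - (-3)·-2.0000 - (-4)·-1.0000) / (11) = -1.5455
  x2 = (-3 - (3)·-1.5455 - (-3)·-1.0000) / (9) = -0.1515
  x3 = (0 - (1)·-1.5455 - (-4)·-0.1515) / (8) = 0.1174
Iteration 2:
  x1 = (-7 - (-3)·-0.1515 - (-4)·0.1174) / (11) = -0.6350
  x2 = (-3 - (3)·-0.6350 - (-3)·0.1174) / (9) = -0.0825
  x3 = (0 - (1)·-0.6350 - (-4)·-0.0825) / (8) = 0.0381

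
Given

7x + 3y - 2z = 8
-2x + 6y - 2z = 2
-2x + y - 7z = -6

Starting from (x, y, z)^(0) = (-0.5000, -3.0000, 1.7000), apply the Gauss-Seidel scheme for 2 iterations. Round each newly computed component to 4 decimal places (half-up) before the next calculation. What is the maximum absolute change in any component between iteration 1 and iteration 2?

2.4901

Iteration 1:
  x = (8 - (3)·-3.0000 - (-2)·1.7000) / (7) = 2.9143
  y = (2 - (-2)·2.9143 - (-2)·1.7000) / (6) = 1.8714
  z = (-6 - (-2)·2.9143 - (1)·1.8714) / (-7) = 0.2918
Iteration 2:
  x = (8 - (3)·1.8714 - (-2)·0.2918) / (7) = 0.4242
  y = (2 - (-2)·0.4242 - (-2)·0.2918) / (6) = 0.5720
  z = (-6 - (-2)·0.4242 - (1)·0.5720) / (-7) = 0.8177
Change: (-2.4901, -1.2994, 0.5259) → max |·| = 2.4901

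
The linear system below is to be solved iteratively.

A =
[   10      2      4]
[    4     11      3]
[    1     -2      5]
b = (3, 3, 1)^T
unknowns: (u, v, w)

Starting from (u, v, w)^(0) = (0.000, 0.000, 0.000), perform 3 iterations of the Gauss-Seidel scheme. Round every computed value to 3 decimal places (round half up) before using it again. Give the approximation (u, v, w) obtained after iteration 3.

(0.181, 0.146, 0.222)

Iteration 1:
  u = (3 - (2)·0.000 - (4)·0.000) / (10) = 0.300
  v = (3 - (4)·0.300 - (3)·0.000) / (11) = 0.164
  w = (1 - (1)·0.300 - (-2)·0.164) / (5) = 0.206
Iteration 2:
  u = (3 - (2)·0.164 - (4)·0.206) / (10) = 0.185
  v = (3 - (4)·0.185 - (3)·0.206) / (11) = 0.149
  w = (1 - (1)·0.185 - (-2)·0.149) / (5) = 0.223
Iteration 3:
  u = (3 - (2)·0.149 - (4)·0.223) / (10) = 0.181
  v = (3 - (4)·0.181 - (3)·0.223) / (11) = 0.146
  w = (1 - (1)·0.181 - (-2)·0.146) / (5) = 0.222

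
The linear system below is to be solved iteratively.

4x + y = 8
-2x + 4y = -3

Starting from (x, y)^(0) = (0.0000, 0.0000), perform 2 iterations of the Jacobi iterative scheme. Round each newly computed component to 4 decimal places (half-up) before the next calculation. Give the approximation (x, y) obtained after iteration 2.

Iteration 1:
  x = (8 - (1)·0.0000) / (4) = 2.0000
  y = (-3 - (-2)·0.0000) / (4) = -0.7500
Iteration 2:
  x = (8 - (1)·-0.7500) / (4) = 2.1875
  y = (-3 - (-2)·2.0000) / (4) = 0.2500

(2.1875, 0.2500)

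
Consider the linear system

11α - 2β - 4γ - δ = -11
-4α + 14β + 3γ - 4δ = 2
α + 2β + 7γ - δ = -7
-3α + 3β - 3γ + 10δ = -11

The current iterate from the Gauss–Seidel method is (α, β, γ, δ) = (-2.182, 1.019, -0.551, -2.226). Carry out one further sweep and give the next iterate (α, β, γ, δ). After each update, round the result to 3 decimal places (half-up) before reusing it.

(-1.217, -0.723, -0.938, -1.530)

One sweep:
  α = (-11 - (-2)·1.019 - (-4)·-0.551 - (-1)·-2.226) / (11) = -1.217
  β = (2 - (-4)·-1.217 - (3)·-0.551 - (-4)·-2.226) / (14) = -0.723
  γ = (-7 - (1)·-1.217 - (2)·-0.723 - (-1)·-2.226) / (7) = -0.938
  δ = (-11 - (-3)·-1.217 - (3)·-0.723 - (-3)·-0.938) / (10) = -1.530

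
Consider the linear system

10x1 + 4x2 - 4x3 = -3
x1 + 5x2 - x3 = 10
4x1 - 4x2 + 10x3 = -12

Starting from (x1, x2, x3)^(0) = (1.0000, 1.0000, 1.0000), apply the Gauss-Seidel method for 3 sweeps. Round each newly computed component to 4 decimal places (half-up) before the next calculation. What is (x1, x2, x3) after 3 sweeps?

(-1.1088, 2.2613, 0.1480)

Iteration 1:
  x1 = (-3 - (4)·1.0000 - (-4)·1.0000) / (10) = -0.3000
  x2 = (10 - (1)·-0.3000 - (-1)·1.0000) / (5) = 2.2600
  x3 = (-12 - (4)·-0.3000 - (-4)·2.2600) / (10) = -0.1760
Iteration 2:
  x1 = (-3 - (4)·2.2600 - (-4)·-0.1760) / (10) = -1.2744
  x2 = (10 - (1)·-1.2744 - (-1)·-0.1760) / (5) = 2.2197
  x3 = (-12 - (4)·-1.2744 - (-4)·2.2197) / (10) = 0.1976
Iteration 3:
  x1 = (-3 - (4)·2.2197 - (-4)·0.1976) / (10) = -1.1088
  x2 = (10 - (1)·-1.1088 - (-1)·0.1976) / (5) = 2.2613
  x3 = (-12 - (4)·-1.1088 - (-4)·2.2613) / (10) = 0.1480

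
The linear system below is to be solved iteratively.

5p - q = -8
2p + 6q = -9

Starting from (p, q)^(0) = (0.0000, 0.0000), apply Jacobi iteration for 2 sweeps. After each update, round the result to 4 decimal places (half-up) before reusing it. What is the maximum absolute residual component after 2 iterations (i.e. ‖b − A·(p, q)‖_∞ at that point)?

0.6002

Iteration 1:
  p = (-8 - (-1)·0.0000) / (5) = -1.6000
  q = (-9 - (2)·0.0000) / (6) = -1.5000
Iteration 2:
  p = (-8 - (-1)·-1.5000) / (5) = -1.9000
  q = (-9 - (2)·-1.6000) / (6) = -0.9667
Residual b − A·x = (0.5333, 0.6002); ∞-norm = 0.6002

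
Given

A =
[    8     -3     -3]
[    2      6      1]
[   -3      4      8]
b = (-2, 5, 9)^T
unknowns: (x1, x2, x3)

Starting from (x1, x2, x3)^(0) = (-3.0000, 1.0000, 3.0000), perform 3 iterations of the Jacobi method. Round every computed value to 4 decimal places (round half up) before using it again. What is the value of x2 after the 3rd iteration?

0.6580

Iteration 1:
  x1 = (-2 - (-3)·1.0000 - (-3)·3.0000) / (8) = 1.2500
  x2 = (5 - (2)·-3.0000 - (1)·3.0000) / (6) = 1.3333
  x3 = (9 - (-3)·-3.0000 - (4)·1.0000) / (8) = -0.5000
Iteration 2:
  x1 = (-2 - (-3)·1.3333 - (-3)·-0.5000) / (8) = 0.0625
  x2 = (5 - (2)·1.2500 - (1)·-0.5000) / (6) = 0.5000
  x3 = (9 - (-3)·1.2500 - (4)·1.3333) / (8) = 0.9271
Iteration 3:
  x1 = (-2 - (-3)·0.5000 - (-3)·0.9271) / (8) = 0.2852
  x2 = (5 - (2)·0.0625 - (1)·0.9271) / (6) = 0.6580
  x3 = (9 - (-3)·0.0625 - (4)·0.5000) / (8) = 0.8984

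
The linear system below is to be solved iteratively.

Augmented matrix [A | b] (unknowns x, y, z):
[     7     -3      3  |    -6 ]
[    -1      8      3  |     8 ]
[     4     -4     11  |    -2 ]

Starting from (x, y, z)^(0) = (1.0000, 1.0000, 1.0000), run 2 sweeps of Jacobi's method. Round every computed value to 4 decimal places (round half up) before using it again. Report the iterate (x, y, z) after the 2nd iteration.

Iteration 1:
  x = (-6 - (-3)·1.0000 - (3)·1.0000) / (7) = -0.8571
  y = (8 - (-1)·1.0000 - (3)·1.0000) / (8) = 0.7500
  z = (-2 - (4)·1.0000 - (-4)·1.0000) / (11) = -0.1818
Iteration 2:
  x = (-6 - (-3)·0.7500 - (3)·-0.1818) / (7) = -0.4578
  y = (8 - (-1)·-0.8571 - (3)·-0.1818) / (8) = 0.9610
  z = (-2 - (4)·-0.8571 - (-4)·0.7500) / (11) = 0.4026

(-0.4578, 0.9610, 0.4026)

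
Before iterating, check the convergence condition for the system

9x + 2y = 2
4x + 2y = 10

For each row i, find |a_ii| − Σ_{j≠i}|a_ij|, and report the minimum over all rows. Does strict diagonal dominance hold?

row 1: |9| − (2) = 7
row 2: |2| − (4) = -2
minimum over rows = -2 → not strictly diagonally dominant

-2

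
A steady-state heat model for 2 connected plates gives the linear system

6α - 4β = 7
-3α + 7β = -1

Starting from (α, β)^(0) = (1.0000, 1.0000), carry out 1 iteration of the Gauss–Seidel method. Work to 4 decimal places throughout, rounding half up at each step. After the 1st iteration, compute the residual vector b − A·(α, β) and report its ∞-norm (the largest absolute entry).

1.4286

Iteration 1:
  α = (7 - (-4)·1.0000) / (6) = 1.8333
  β = (-1 - (-3)·1.8333) / (7) = 0.6428
Residual b − A·x = (-1.4286, 0.0003); ∞-norm = 1.4286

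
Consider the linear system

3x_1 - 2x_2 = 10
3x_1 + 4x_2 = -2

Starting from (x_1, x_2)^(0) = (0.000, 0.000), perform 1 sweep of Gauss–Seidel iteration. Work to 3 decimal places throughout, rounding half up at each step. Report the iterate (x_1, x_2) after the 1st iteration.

Iteration 1:
  x_1 = (10 - (-2)·0.000) / (3) = 3.333
  x_2 = (-2 - (3)·3.333) / (4) = -3.000

(3.333, -3.000)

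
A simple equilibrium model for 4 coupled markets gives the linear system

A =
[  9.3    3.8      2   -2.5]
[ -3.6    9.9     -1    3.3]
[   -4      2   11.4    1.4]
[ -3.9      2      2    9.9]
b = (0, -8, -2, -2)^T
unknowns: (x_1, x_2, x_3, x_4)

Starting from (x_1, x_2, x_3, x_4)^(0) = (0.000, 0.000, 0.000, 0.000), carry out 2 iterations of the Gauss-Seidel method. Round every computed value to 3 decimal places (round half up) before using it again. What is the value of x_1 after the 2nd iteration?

0.329

Iteration 1:
  x_1 = (0 - (3.8)·0.000 - (2)·0.000 - (-2.5)·0.000) / (9.3) = 0.000
  x_2 = (-8 - (-3.6)·0.000 - (-1)·0.000 - (3.3)·0.000) / (9.9) = -0.808
  x_3 = (-2 - (-4)·0.000 - (2)·-0.808 - (1.4)·0.000) / (11.4) = -0.034
  x_4 = (-2 - (-3.9)·0.000 - (2)·-0.808 - (2)·-0.034) / (9.9) = -0.032
Iteration 2:
  x_1 = (0 - (3.8)·-0.808 - (2)·-0.034 - (-2.5)·-0.032) / (9.3) = 0.329
  x_2 = (-8 - (-3.6)·0.329 - (-1)·-0.034 - (3.3)·-0.032) / (9.9) = -0.681
  x_3 = (-2 - (-4)·0.329 - (2)·-0.681 - (1.4)·-0.032) / (11.4) = 0.063
  x_4 = (-2 - (-3.9)·0.329 - (2)·-0.681 - (2)·0.063) / (9.9) = 0.052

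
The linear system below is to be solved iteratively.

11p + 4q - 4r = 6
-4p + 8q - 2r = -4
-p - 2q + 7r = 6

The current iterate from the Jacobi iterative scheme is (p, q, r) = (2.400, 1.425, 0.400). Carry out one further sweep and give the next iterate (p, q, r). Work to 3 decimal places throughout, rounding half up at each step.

(0.173, 0.800, 1.607)

One sweep:
  p = (6 - (4)·1.425 - (-4)·0.400) / (11) = 0.173
  q = (-4 - (-4)·2.400 - (-2)·0.400) / (8) = 0.800
  r = (6 - (-1)·2.400 - (-2)·1.425) / (7) = 1.607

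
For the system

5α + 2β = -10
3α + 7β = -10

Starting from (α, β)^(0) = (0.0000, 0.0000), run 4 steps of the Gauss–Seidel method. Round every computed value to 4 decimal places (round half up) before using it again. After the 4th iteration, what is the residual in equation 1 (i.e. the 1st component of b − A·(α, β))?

Iteration 1:
  α = (-10 - (2)·0.0000) / (5) = -2.0000
  β = (-10 - (3)·-2.0000) / (7) = -0.5714
Iteration 2:
  α = (-10 - (2)·-0.5714) / (5) = -1.7714
  β = (-10 - (3)·-1.7714) / (7) = -0.6694
Iteration 3:
  α = (-10 - (2)·-0.6694) / (5) = -1.7322
  β = (-10 - (3)·-1.7322) / (7) = -0.6862
Iteration 4:
  α = (-10 - (2)·-0.6862) / (5) = -1.7255
  β = (-10 - (3)·-1.7255) / (7) = -0.6891
Residual b − A·x = (0.0057, 0.0002)

0.0057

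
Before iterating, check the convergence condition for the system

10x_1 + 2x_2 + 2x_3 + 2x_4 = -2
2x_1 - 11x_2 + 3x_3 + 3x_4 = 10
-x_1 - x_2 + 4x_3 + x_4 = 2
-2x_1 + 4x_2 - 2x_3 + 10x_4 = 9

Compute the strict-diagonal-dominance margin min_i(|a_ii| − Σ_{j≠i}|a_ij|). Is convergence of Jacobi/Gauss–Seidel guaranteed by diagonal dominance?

1

row 1: |10| − (2+2+2) = 4
row 2: |-11| − (2+3+3) = 3
row 3: |4| − (1+1+1) = 1
row 4: |10| − (2+4+2) = 2
minimum over rows = 1 → strictly diagonally dominant (convergence guaranteed)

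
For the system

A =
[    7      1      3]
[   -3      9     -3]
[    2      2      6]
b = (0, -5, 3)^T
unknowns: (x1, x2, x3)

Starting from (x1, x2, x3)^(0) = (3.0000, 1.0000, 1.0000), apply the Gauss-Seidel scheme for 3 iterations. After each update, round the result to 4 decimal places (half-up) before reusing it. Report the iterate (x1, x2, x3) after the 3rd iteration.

Iteration 1:
  x1 = (0 - (1)·1.0000 - (3)·1.0000) / (7) = -0.5714
  x2 = (-5 - (-3)·-0.5714 - (-3)·1.0000) / (9) = -0.4127
  x3 = (3 - (2)·-0.5714 - (2)·-0.4127) / (6) = 0.8280
Iteration 2:
  x1 = (0 - (1)·-0.4127 - (3)·0.8280) / (7) = -0.2959
  x2 = (-5 - (-3)·-0.2959 - (-3)·0.8280) / (9) = -0.3782
  x3 = (3 - (2)·-0.2959 - (2)·-0.3782) / (6) = 0.7247
Iteration 3:
  x1 = (0 - (1)·-0.3782 - (3)·0.7247) / (7) = -0.2566
  x2 = (-5 - (-3)·-0.2566 - (-3)·0.7247) / (9) = -0.3995
  x3 = (3 - (2)·-0.2566 - (2)·-0.3995) / (6) = 0.7187

(-0.2566, -0.3995, 0.7187)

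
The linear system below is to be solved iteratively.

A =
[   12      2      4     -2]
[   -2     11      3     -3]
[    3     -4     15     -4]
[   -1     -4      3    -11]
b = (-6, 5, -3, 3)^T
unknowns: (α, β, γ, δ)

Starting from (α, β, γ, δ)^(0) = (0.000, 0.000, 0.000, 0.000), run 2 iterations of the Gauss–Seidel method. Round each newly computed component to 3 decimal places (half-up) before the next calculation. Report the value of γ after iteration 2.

-0.107

Iteration 1:
  α = (-6 - (2)·0.000 - (4)·0.000 - (-2)·0.000) / (12) = -0.500
  β = (5 - (-2)·-0.500 - (3)·0.000 - (-3)·0.000) / (11) = 0.364
  γ = (-3 - (3)·-0.500 - (-4)·0.364 - (-4)·0.000) / (15) = -0.003
  δ = (3 - (-1)·-0.500 - (-4)·0.364 - (3)·-0.003) / (-11) = -0.360
Iteration 2:
  α = (-6 - (2)·0.364 - (4)·-0.003 - (-2)·-0.360) / (12) = -0.620
  β = (5 - (-2)·-0.620 - (3)·-0.003 - (-3)·-0.360) / (11) = 0.244
  γ = (-3 - (3)·-0.620 - (-4)·0.244 - (-4)·-0.360) / (15) = -0.107
  δ = (3 - (-1)·-0.620 - (-4)·0.244 - (3)·-0.107) / (-11) = -0.334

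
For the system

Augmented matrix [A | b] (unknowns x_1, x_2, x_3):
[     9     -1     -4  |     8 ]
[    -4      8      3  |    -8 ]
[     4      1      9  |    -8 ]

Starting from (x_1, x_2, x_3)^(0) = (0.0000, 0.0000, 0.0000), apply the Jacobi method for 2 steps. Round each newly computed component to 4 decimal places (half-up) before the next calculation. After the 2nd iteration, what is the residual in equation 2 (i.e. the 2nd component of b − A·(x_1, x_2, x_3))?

-1.1732

Iteration 1:
  x_1 = (8 - (-1)·0.0000 - (-4)·0.0000) / (9) = 0.8889
  x_2 = (-8 - (-4)·0.0000 - (3)·0.0000) / (8) = -1.0000
  x_3 = (-8 - (4)·0.0000 - (1)·0.0000) / (9) = -0.8889
Iteration 2:
  x_1 = (8 - (-1)·-1.0000 - (-4)·-0.8889) / (9) = 0.3827
  x_2 = (-8 - (-4)·0.8889 - (3)·-0.8889) / (8) = -0.2222
  x_3 = (-8 - (4)·0.8889 - (1)·-1.0000) / (9) = -1.1728
Residual b − A·x = (-0.3577, -1.1732, 1.2466)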